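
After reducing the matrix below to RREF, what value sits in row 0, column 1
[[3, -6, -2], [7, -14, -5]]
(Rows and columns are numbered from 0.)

-2

Multiply ρ1 by 1/3.
  [ 1   -2  -2/3 ]
  [ 7  -14    -5 ]
Subtract 7 times ρ1 from ρ2.
  [ 1  -2  -2/3 ]
  [ 0   0  -1/3 ]
Multiply ρ2 by -3.
  [ 1  -2  -2/3 ]
  [ 0   0     1 ]
Add 2/3 times ρ2 to ρ1.
  [ 1  -2  0 ]
  [ 0   0  1 ]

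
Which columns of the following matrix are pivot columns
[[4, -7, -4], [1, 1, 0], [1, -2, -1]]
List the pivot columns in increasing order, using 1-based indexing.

ρ1 → 1/4·ρ1
ρ2 → ρ2 − ρ1
ρ3 → ρ3 − ρ1
ρ2 → 4/11·ρ2
ρ3 → ρ3 + 1/4·ρ2
ρ3 → 11·ρ3
ρ2 → ρ2 − 4/11·ρ3
ρ1 → ρ1 + ρ3
ρ1 → ρ1 + 7/4·ρ2
Pivot columns are the columns containing a leading 1.

1, 2, 3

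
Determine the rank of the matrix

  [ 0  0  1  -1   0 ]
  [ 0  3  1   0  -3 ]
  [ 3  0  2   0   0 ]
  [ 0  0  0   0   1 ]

Swap R1 and R3.
  [ 3  0  2   0   0 ]
  [ 0  3  1   0  -3 ]
  [ 0  0  1  -1   0 ]
  [ 0  0  0   0   1 ]
Multiply R1 by 1/3.
  [ 1  0  2/3   0   0 ]
  [ 0  3    1   0  -3 ]
  [ 0  0    1  -1   0 ]
  [ 0  0    0   0   1 ]
Multiply R2 by 1/3.
  [ 1  0  2/3   0   0 ]
  [ 0  1  1/3   0  -1 ]
  [ 0  0    1  -1   0 ]
  [ 0  0    0   0   1 ]
Add R4 to R2.
  [ 1  0  2/3   0  0 ]
  [ 0  1  1/3   0  0 ]
  [ 0  0    1  -1  0 ]
  [ 0  0    0   0  1 ]
Subtract 1/3 times R3 from R2.
  [ 1  0  2/3    0  0 ]
  [ 0  1    0  1/3  0 ]
  [ 0  0    1   -1  0 ]
  [ 0  0    0    0  1 ]
Subtract 2/3 times R3 from R1.
  [ 1  0  0  2/3  0 ]
  [ 0  1  0  1/3  0 ]
  [ 0  0  1   -1  0 ]
  [ 0  0  0    0  1 ]
The reduced form has 4 nonzero rows.

rank = 4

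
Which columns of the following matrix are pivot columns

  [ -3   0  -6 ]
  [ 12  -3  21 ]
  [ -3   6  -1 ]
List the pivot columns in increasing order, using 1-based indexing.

1, 2, 3

R1 -> -1/3·R1
R2 -> R2 − 12·R1
R3 -> R3 + 3·R1
R2 -> -1/3·R2
R3 -> R3 − 6·R2
R3 -> -1·R3
R2 -> R2 − R3
R1 -> R1 − 2·R3
Pivot columns are the columns containing a leading 1.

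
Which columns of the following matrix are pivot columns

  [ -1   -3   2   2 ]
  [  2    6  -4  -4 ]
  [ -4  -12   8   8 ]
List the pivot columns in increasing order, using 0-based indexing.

ρ1 -> -1·ρ1
  [  1    3  -2  -2 ]
  [  2    6  -4  -4 ]
  [ -4  -12   8   8 ]
ρ2 -> ρ2 − 2·ρ1
  [  1    3  -2  -2 ]
  [  0    0   0   0 ]
  [ -4  -12   8   8 ]
ρ3 -> ρ3 + 4·ρ1
  [ 1  3  -2  -2 ]
  [ 0  0   0   0 ]
  [ 0  0   0   0 ]
Pivot columns are the columns containing a leading 1.

0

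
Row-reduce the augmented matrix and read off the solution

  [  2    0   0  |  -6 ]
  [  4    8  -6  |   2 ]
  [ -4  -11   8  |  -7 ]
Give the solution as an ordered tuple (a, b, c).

(-3, 1, -1)

ρ1 := 1/2·ρ1
ρ2 := ρ2 − 4·ρ1
ρ3 := ρ3 + 4·ρ1
ρ2 := 1/8·ρ2
ρ3 := ρ3 + 11·ρ2
ρ3 := -4·ρ3
ρ2 := ρ2 + 3/4·ρ3
Reading off the last column: a = -3, b = 1, c = -1.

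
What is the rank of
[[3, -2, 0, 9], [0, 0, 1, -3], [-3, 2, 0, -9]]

rank = 2

R1 → 1/3·R1
  [  1  -2/3  0   3 ]
  [  0     0  1  -3 ]
  [ -3     2  0  -9 ]
R3 → R3 + 3·R1
  [ 1  -2/3  0   3 ]
  [ 0     0  1  -3 ]
  [ 0     0  0   0 ]
The reduced form has 2 nonzero rows.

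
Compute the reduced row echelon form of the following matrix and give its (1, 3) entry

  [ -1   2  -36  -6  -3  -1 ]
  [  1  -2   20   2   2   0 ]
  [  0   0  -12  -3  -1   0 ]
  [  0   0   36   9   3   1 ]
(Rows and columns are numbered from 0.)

R1 := -1·R1
R2 := R2 − R1
R2 := -1/16·R2
R3 := R3 + 12·R2
R4 := R4 − 36·R2
R3 := -4·R3
R4 := R4 − 3/4·R3
R3 := R3 + 3·R4
R2 := R2 − 1/16·R4
R1 := R1 − R4
R2 := R2 − 1/16·R3
R1 := R1 − 3·R3
R1 := R1 − 36·R2

1/4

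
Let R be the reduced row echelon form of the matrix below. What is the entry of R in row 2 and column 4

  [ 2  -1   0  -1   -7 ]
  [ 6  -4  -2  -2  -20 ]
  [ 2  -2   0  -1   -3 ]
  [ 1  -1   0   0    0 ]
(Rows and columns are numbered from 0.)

3

Multiply ρ1 by 1/2.
Subtract 6 times ρ1 from ρ2.
Subtract 2 times ρ1 from ρ3.
Subtract ρ1 from ρ4.
Multiply ρ2 by -1.
Add ρ2 to ρ3.
Add 1/2 times ρ2 to ρ4.
Multiply ρ3 by 1/2.
Subtract ρ3 from ρ4.
Multiply ρ4 by 2.
Add 1/2 times ρ4 to ρ3.
Add ρ4 to ρ2.
Add 1/2 times ρ4 to ρ1.
Subtract 2 times ρ3 from ρ2.
Add 1/2 times ρ2 to ρ1.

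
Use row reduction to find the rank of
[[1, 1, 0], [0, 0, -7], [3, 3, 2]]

rank = 2

r3 -> r3 − 3·r1
  [ 1  1   0 ]
  [ 0  0  -7 ]
  [ 0  0   2 ]
r2 -> -1/7·r2
  [ 1  1  0 ]
  [ 0  0  1 ]
  [ 0  0  2 ]
r3 -> r3 − 2·r2
  [ 1  1  0 ]
  [ 0  0  1 ]
  [ 0  0  0 ]
The reduced form has 2 nonzero rows.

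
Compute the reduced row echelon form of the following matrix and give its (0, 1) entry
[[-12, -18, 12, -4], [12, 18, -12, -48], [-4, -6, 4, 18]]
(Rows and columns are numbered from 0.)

ρ1 ← -1/12·ρ1
  [  1  3/2   -1  1/3 ]
  [ 12   18  -12  -48 ]
  [ -4   -6    4   18 ]
ρ2 ← ρ2 − 12·ρ1
  [  1  3/2  -1  1/3 ]
  [  0    0   0  -52 ]
  [ -4   -6   4   18 ]
ρ3 ← ρ3 + 4·ρ1
  [ 1  3/2  -1   1/3 ]
  [ 0    0   0   -52 ]
  [ 0    0   0  58/3 ]
ρ2 ← -1/52·ρ2
  [ 1  3/2  -1   1/3 ]
  [ 0    0   0     1 ]
  [ 0    0   0  58/3 ]
ρ3 ← ρ3 − 58/3·ρ2
  [ 1  3/2  -1  1/3 ]
  [ 0    0   0    1 ]
  [ 0    0   0    0 ]
ρ1 ← ρ1 − 1/3·ρ2
  [ 1  3/2  -1  0 ]
  [ 0    0   0  1 ]
  [ 0    0   0  0 ]

3/2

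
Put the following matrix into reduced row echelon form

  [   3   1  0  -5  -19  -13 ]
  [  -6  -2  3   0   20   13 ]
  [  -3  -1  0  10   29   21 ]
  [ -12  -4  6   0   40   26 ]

[[1, 1/3, 0, 0, -3, -5/3], [0, 0, 1, 0, 2/3, 1], [0, 0, 0, 1, 2, 8/5], [0, 0, 0, 0, 0, 0]]

R1 ← 1/3·R1
  [   1  1/3  0  -5/3  -19/3  -13/3 ]
  [  -6   -2  3     0     20     13 ]
  [  -3   -1  0    10     29     21 ]
  [ -12   -4  6     0     40     26 ]
R2 ← R2 + 6·R1
  [   1  1/3  0  -5/3  -19/3  -13/3 ]
  [   0    0  3   -10    -18    -13 ]
  [  -3   -1  0    10     29     21 ]
  [ -12   -4  6     0     40     26 ]
R3 ← R3 + 3·R1
  [   1  1/3  0  -5/3  -19/3  -13/3 ]
  [   0    0  3   -10    -18    -13 ]
  [   0    0  0     5     10      8 ]
  [ -12   -4  6     0     40     26 ]
R4 ← R4 + 12·R1
  [ 1  1/3  0  -5/3  -19/3  -13/3 ]
  [ 0    0  3   -10    -18    -13 ]
  [ 0    0  0     5     10      8 ]
  [ 0    0  6   -20    -36    -26 ]
R2 ← 1/3·R2
  [ 1  1/3  0   -5/3  -19/3  -13/3 ]
  [ 0    0  1  -10/3     -6  -13/3 ]
  [ 0    0  0      5     10      8 ]
  [ 0    0  6    -20    -36    -26 ]
R4 ← R4 − 6·R2
  [ 1  1/3  0   -5/3  -19/3  -13/3 ]
  [ 0    0  1  -10/3     -6  -13/3 ]
  [ 0    0  0      5     10      8 ]
  [ 0    0  0      0      0      0 ]
R3 ← 1/5·R3
  [ 1  1/3  0   -5/3  -19/3  -13/3 ]
  [ 0    0  1  -10/3     -6  -13/3 ]
  [ 0    0  0      1      2    8/5 ]
  [ 0    0  0      0      0      0 ]
R2 ← R2 + 10/3·R3
  [ 1  1/3  0  -5/3  -19/3  -13/3 ]
  [ 0    0  1     0    2/3      1 ]
  [ 0    0  0     1      2    8/5 ]
  [ 0    0  0     0      0      0 ]
R1 ← R1 + 5/3·R3
  [ 1  1/3  0  0   -3  -5/3 ]
  [ 0    0  1  0  2/3     1 ]
  [ 0    0  0  1    2   8/5 ]
  [ 0    0  0  0    0     0 ]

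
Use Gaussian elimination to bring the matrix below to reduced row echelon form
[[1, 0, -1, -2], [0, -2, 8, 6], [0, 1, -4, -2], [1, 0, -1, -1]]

R4 := R4 − R1
  [ 1   0  -1  -2 ]
  [ 0  -2   8   6 ]
  [ 0   1  -4  -2 ]
  [ 0   0   0   1 ]
R2 := -1/2·R2
  [ 1  0  -1  -2 ]
  [ 0  1  -4  -3 ]
  [ 0  1  -4  -2 ]
  [ 0  0   0   1 ]
R3 := R3 − R2
  [ 1  0  -1  -2 ]
  [ 0  1  -4  -3 ]
  [ 0  0   0   1 ]
  [ 0  0   0   1 ]
R4 := R4 − R3
  [ 1  0  -1  -2 ]
  [ 0  1  -4  -3 ]
  [ 0  0   0   1 ]
  [ 0  0   0   0 ]
R2 := R2 + 3·R3
  [ 1  0  -1  -2 ]
  [ 0  1  -4   0 ]
  [ 0  0   0   1 ]
  [ 0  0   0   0 ]
R1 := R1 + 2·R3
  [ 1  0  -1  0 ]
  [ 0  1  -4  0 ]
  [ 0  0   0  1 ]
  [ 0  0   0  0 ]

[[1, 0, -1, 0], [0, 1, -4, 0], [0, 0, 0, 1], [0, 0, 0, 0]]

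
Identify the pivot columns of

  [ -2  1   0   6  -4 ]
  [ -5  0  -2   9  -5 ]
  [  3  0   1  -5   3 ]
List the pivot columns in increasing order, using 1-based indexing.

R1 := -1/2·R1
  [  1  -1/2   0  -3   2 ]
  [ -5     0  -2   9  -5 ]
  [  3     0   1  -5   3 ]
R2 := R2 + 5·R1
  [ 1  -1/2   0  -3  2 ]
  [ 0  -5/2  -2  -6  5 ]
  [ 3     0   1  -5  3 ]
R3 := R3 − 3·R1
  [ 1  -1/2   0  -3   2 ]
  [ 0  -5/2  -2  -6   5 ]
  [ 0   3/2   1   4  -3 ]
R2 := -2/5·R2
  [ 1  -1/2    0    -3   2 ]
  [ 0     1  4/5  12/5  -2 ]
  [ 0   3/2    1     4  -3 ]
R3 := R3 − 3/2·R2
  [ 1  -1/2     0    -3   2 ]
  [ 0     1   4/5  12/5  -2 ]
  [ 0     0  -1/5   2/5   0 ]
R3 := -5·R3
  [ 1  -1/2    0    -3   2 ]
  [ 0     1  4/5  12/5  -2 ]
  [ 0     0    1    -2   0 ]
R2 := R2 − 4/5·R3
  [ 1  -1/2  0  -3   2 ]
  [ 0     1  0   4  -2 ]
  [ 0     0  1  -2   0 ]
R1 := R1 + 1/2·R2
  [ 1  0  0  -1   1 ]
  [ 0  1  0   4  -2 ]
  [ 0  0  1  -2   0 ]
Pivot columns are the columns containing a leading 1.

1, 2, 3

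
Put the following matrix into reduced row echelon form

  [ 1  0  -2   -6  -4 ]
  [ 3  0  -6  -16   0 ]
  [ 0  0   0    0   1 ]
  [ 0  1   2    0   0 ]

Subtract 3 times ρ1 from ρ2.
Swap ρ2 and ρ4.
Swap ρ3 and ρ4.
Multiply ρ3 by 1/2.
Subtract 6 times ρ4 from ρ3.
Add 4 times ρ4 to ρ1.
Add 6 times ρ3 to ρ1.

[[1, 0, -2, 0, 0], [0, 1, 2, 0, 0], [0, 0, 0, 1, 0], [0, 0, 0, 0, 1]]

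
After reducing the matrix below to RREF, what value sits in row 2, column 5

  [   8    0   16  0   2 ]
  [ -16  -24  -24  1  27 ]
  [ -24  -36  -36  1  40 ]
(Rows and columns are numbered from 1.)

ρ1 ← 1/8·ρ1
  [   1    0    2  0  1/4 ]
  [ -16  -24  -24  1   27 ]
  [ -24  -36  -36  1   40 ]
ρ2 ← ρ2 + 16·ρ1
  [   1    0    2  0  1/4 ]
  [   0  -24    8  1   31 ]
  [ -24  -36  -36  1   40 ]
ρ3 ← ρ3 + 24·ρ1
  [ 1    0   2  0  1/4 ]
  [ 0  -24   8  1   31 ]
  [ 0  -36  12  1   46 ]
ρ2 ← -1/24·ρ2
  [ 1    0     2      0     1/4 ]
  [ 0    1  -1/3  -1/24  -31/24 ]
  [ 0  -36    12      1      46 ]
ρ3 ← ρ3 + 36·ρ2
  [ 1  0     2      0     1/4 ]
  [ 0  1  -1/3  -1/24  -31/24 ]
  [ 0  0     0   -1/2    -1/2 ]
ρ3 ← -2·ρ3
  [ 1  0     2      0     1/4 ]
  [ 0  1  -1/3  -1/24  -31/24 ]
  [ 0  0     0      1       1 ]
ρ2 ← ρ2 + 1/24·ρ3
  [ 1  0     2  0   1/4 ]
  [ 0  1  -1/3  0  -5/4 ]
  [ 0  0     0  1     1 ]

-5/4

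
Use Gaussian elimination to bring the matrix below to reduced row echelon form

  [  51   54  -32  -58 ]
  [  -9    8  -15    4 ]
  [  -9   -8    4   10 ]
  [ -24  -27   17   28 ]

Multiply R1 by 1/51.
  [   1  18/17  -32/51  -58/51 ]
  [  -9      8     -15       4 ]
  [  -9     -8       4      10 ]
  [ -24    -27      17      28 ]
Add 9 times R1 to R2.
  [   1   18/17   -32/51   -58/51 ]
  [   0  298/17  -351/17  -106/17 ]
  [  -9      -8        4       10 ]
  [ -24     -27       17       28 ]
Add 9 times R1 to R3.
  [   1   18/17   -32/51   -58/51 ]
  [   0  298/17  -351/17  -106/17 ]
  [   0   26/17   -28/17    -4/17 ]
  [ -24     -27       17       28 ]
Add 24 times R1 to R4.
  [ 1   18/17   -32/51   -58/51 ]
  [ 0  298/17  -351/17  -106/17 ]
  [ 0   26/17   -28/17    -4/17 ]
  [ 0  -27/17    33/17    12/17 ]
Multiply R2 by 17/298.
  [ 1   18/17    -32/51   -58/51 ]
  [ 0       1  -351/298  -53/149 ]
  [ 0   26/17    -28/17    -4/17 ]
  [ 0  -27/17     33/17    12/17 ]
Subtract 26/17 times R2 from R3.
  [ 1   18/17    -32/51   -58/51 ]
  [ 0       1  -351/298  -53/149 ]
  [ 0       0    23/149   46/149 ]
  [ 0  -27/17     33/17    12/17 ]
Add 27/17 times R2 to R4.
  [ 1  18/17    -32/51   -58/51 ]
  [ 0      1  -351/298  -53/149 ]
  [ 0      0    23/149   46/149 ]
  [ 0      0    21/298   21/149 ]
Multiply R3 by 149/23.
  [ 1  18/17    -32/51   -58/51 ]
  [ 0      1  -351/298  -53/149 ]
  [ 0      0         1        2 ]
  [ 0      0    21/298   21/149 ]
Subtract 21/298 times R3 from R4.
  [ 1  18/17    -32/51   -58/51 ]
  [ 0      1  -351/298  -53/149 ]
  [ 0      0         1        2 ]
  [ 0      0         0        0 ]
Add 351/298 times R3 to R2.
  [ 1  18/17  -32/51  -58/51 ]
  [ 0      1       0       2 ]
  [ 0      0       1       2 ]
  [ 0      0       0       0 ]
Add 32/51 times R3 to R1.
  [ 1  18/17  0  2/17 ]
  [ 0      1  0     2 ]
  [ 0      0  1     2 ]
  [ 0      0  0     0 ]
Subtract 18/17 times R2 from R1.
  [ 1  0  0  -2 ]
  [ 0  1  0   2 ]
  [ 0  0  1   2 ]
  [ 0  0  0   0 ]

[[1, 0, 0, -2], [0, 1, 0, 2], [0, 0, 1, 2], [0, 0, 0, 0]]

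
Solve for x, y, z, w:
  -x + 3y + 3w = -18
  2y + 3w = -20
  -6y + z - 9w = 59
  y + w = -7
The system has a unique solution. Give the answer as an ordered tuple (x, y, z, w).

Form the augmented matrix and row-reduce:
  [ -1   3  0   3  |  -18 ]
  [  0   2  0   3  |  -20 ]
  [  0  -6  1  -9  |   59 ]
  [  0   1  0   1  |   -7 ]
R1 -> -1·R1
  [ 1  -3  0  -3  |   18 ]
  [ 0   2  0   3  |  -20 ]
  [ 0  -6  1  -9  |   59 ]
  [ 0   1  0   1  |   -7 ]
R2 -> 1/2·R2
  [ 1  -3  0   -3  |   18 ]
  [ 0   1  0  3/2  |  -10 ]
  [ 0  -6  1   -9  |   59 ]
  [ 0   1  0    1  |   -7 ]
R3 -> R3 + 6·R2
  [ 1  -3  0   -3  |   18 ]
  [ 0   1  0  3/2  |  -10 ]
  [ 0   0  1    0  |   -1 ]
  [ 0   1  0    1  |   -7 ]
R4 -> R4 − R2
  [ 1  -3  0    -3  |   18 ]
  [ 0   1  0   3/2  |  -10 ]
  [ 0   0  1     0  |   -1 ]
  [ 0   0  0  -1/2  |    3 ]
R4 -> -2·R4
  [ 1  -3  0   -3  |   18 ]
  [ 0   1  0  3/2  |  -10 ]
  [ 0   0  1    0  |   -1 ]
  [ 0   0  0    1  |   -6 ]
R2 -> R2 − 3/2·R4
  [ 1  -3  0  -3  |  18 ]
  [ 0   1  0   0  |  -1 ]
  [ 0   0  1   0  |  -1 ]
  [ 0   0  0   1  |  -6 ]
R1 -> R1 + 3·R4
  [ 1  -3  0  0  |   0 ]
  [ 0   1  0  0  |  -1 ]
  [ 0   0  1  0  |  -1 ]
  [ 0   0  0  1  |  -6 ]
R1 -> R1 + 3·R2
  [ 1  0  0  0  |  -3 ]
  [ 0  1  0  0  |  -1 ]
  [ 0  0  1  0  |  -1 ]
  [ 0  0  0  1  |  -6 ]
Reading off the last column: x = -3, y = -1, z = -1, w = -6.

(-3, -1, -1, -6)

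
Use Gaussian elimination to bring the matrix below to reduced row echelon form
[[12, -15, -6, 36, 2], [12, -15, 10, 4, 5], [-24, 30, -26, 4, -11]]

ρ1 := 1/12·ρ1
  [   1  -5/4  -1/2  3  1/6 ]
  [  12   -15    10  4    5 ]
  [ -24    30   -26  4  -11 ]
ρ2 := ρ2 − 12·ρ1
  [   1  -5/4  -1/2    3  1/6 ]
  [   0     0    16  -32    3 ]
  [ -24    30   -26    4  -11 ]
ρ3 := ρ3 + 24·ρ1
  [ 1  -5/4  -1/2    3  1/6 ]
  [ 0     0    16  -32    3 ]
  [ 0     0   -38   76   -7 ]
ρ2 := 1/16·ρ2
  [ 1  -5/4  -1/2   3   1/6 ]
  [ 0     0     1  -2  3/16 ]
  [ 0     0   -38  76    -7 ]
ρ3 := ρ3 + 38·ρ2
  [ 1  -5/4  -1/2   3   1/6 ]
  [ 0     0     1  -2  3/16 ]
  [ 0     0     0   0   1/8 ]
ρ3 := 8·ρ3
  [ 1  -5/4  -1/2   3   1/6 ]
  [ 0     0     1  -2  3/16 ]
  [ 0     0     0   0     1 ]
ρ2 := ρ2 − 3/16·ρ3
  [ 1  -5/4  -1/2   3  1/6 ]
  [ 0     0     1  -2    0 ]
  [ 0     0     0   0    1 ]
ρ1 := ρ1 − 1/6·ρ3
  [ 1  -5/4  -1/2   3  0 ]
  [ 0     0     1  -2  0 ]
  [ 0     0     0   0  1 ]
ρ1 := ρ1 + 1/2·ρ2
  [ 1  -5/4  0   2  0 ]
  [ 0     0  1  -2  0 ]
  [ 0     0  0   0  1 ]

[[1, -5/4, 0, 2, 0], [0, 0, 1, -2, 0], [0, 0, 0, 0, 1]]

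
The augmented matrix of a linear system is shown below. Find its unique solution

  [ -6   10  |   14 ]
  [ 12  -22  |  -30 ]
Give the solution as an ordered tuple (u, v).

(-2/3, 1)

R1 ← -1/6·R1
  [  1  -5/3  |  -7/3 ]
  [ 12   -22  |   -30 ]
R2 ← R2 − 12·R1
  [ 1  -5/3  |  -7/3 ]
  [ 0    -2  |    -2 ]
R2 ← -1/2·R2
  [ 1  -5/3  |  -7/3 ]
  [ 0     1  |     1 ]
R1 ← R1 + 5/3·R2
  [ 1  0  |  -2/3 ]
  [ 0  1  |     1 ]
Reading off the last column: u = -2/3, v = 1.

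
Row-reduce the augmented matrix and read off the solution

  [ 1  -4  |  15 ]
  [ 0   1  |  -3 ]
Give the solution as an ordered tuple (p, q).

(3, -3)

ρ1 -> ρ1 + 4·ρ2
  [ 1  0  |   3 ]
  [ 0  1  |  -3 ]
Reading off the last column: p = 3, q = -3.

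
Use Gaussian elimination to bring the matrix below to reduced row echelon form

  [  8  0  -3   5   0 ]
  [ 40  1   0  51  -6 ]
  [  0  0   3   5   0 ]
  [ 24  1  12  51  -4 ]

Multiply R1 by 1/8.
  [  1  0  -3/8  5/8   0 ]
  [ 40  1     0   51  -6 ]
  [  0  0     3    5   0 ]
  [ 24  1    12   51  -4 ]
Subtract 40 times R1 from R2.
  [  1  0  -3/8  5/8   0 ]
  [  0  1    15   26  -6 ]
  [  0  0     3    5   0 ]
  [ 24  1    12   51  -4 ]
Subtract 24 times R1 from R4.
  [ 1  0  -3/8  5/8   0 ]
  [ 0  1    15   26  -6 ]
  [ 0  0     3    5   0 ]
  [ 0  1    21   36  -4 ]
Subtract R2 from R4.
  [ 1  0  -3/8  5/8   0 ]
  [ 0  1    15   26  -6 ]
  [ 0  0     3    5   0 ]
  [ 0  0     6   10   2 ]
Multiply R3 by 1/3.
  [ 1  0  -3/8  5/8   0 ]
  [ 0  1    15   26  -6 ]
  [ 0  0     1  5/3   0 ]
  [ 0  0     6   10   2 ]
Subtract 6 times R3 from R4.
  [ 1  0  -3/8  5/8   0 ]
  [ 0  1    15   26  -6 ]
  [ 0  0     1  5/3   0 ]
  [ 0  0     0    0   2 ]
Multiply R4 by 1/2.
  [ 1  0  -3/8  5/8   0 ]
  [ 0  1    15   26  -6 ]
  [ 0  0     1  5/3   0 ]
  [ 0  0     0    0   1 ]
Add 6 times R4 to R2.
  [ 1  0  -3/8  5/8  0 ]
  [ 0  1    15   26  0 ]
  [ 0  0     1  5/3  0 ]
  [ 0  0     0    0  1 ]
Subtract 15 times R3 from R2.
  [ 1  0  -3/8  5/8  0 ]
  [ 0  1     0    1  0 ]
  [ 0  0     1  5/3  0 ]
  [ 0  0     0    0  1 ]
Add 3/8 times R3 to R1.
  [ 1  0  0  5/4  0 ]
  [ 0  1  0    1  0 ]
  [ 0  0  1  5/3  0 ]
  [ 0  0  0    0  1 ]

[[1, 0, 0, 5/4, 0], [0, 1, 0, 1, 0], [0, 0, 1, 5/3, 0], [0, 0, 0, 0, 1]]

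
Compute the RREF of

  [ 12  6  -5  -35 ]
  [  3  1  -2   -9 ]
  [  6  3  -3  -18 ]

[[1, 0, 0, -2], [0, 1, 0, -1], [0, 0, 1, 1]]

Multiply R1 by 1/12.
  [ 1  1/2  -5/12  -35/12 ]
  [ 3    1     -2      -9 ]
  [ 6    3     -3     -18 ]
Subtract 3 times R1 from R2.
  [ 1   1/2  -5/12  -35/12 ]
  [ 0  -1/2   -3/4    -1/4 ]
  [ 6     3     -3     -18 ]
Subtract 6 times R1 from R3.
  [ 1   1/2  -5/12  -35/12 ]
  [ 0  -1/2   -3/4    -1/4 ]
  [ 0     0   -1/2    -1/2 ]
Multiply R2 by -2.
  [ 1  1/2  -5/12  -35/12 ]
  [ 0    1    3/2     1/2 ]
  [ 0    0   -1/2    -1/2 ]
Multiply R3 by -2.
  [ 1  1/2  -5/12  -35/12 ]
  [ 0    1    3/2     1/2 ]
  [ 0    0      1       1 ]
Subtract 3/2 times R3 from R2.
  [ 1  1/2  -5/12  -35/12 ]
  [ 0    1      0      -1 ]
  [ 0    0      1       1 ]
Add 5/12 times R3 to R1.
  [ 1  1/2  0  -5/2 ]
  [ 0    1  0    -1 ]
  [ 0    0  1     1 ]
Subtract 1/2 times R2 from R1.
  [ 1  0  0  -2 ]
  [ 0  1  0  -1 ]
  [ 0  0  1   1 ]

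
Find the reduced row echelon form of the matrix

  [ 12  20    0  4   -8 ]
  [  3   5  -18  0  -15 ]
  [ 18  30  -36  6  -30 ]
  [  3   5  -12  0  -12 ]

Multiply r1 by 1/12.
  [  1  5/3    0  1/3  -2/3 ]
  [  3    5  -18    0   -15 ]
  [ 18   30  -36    6   -30 ]
  [  3    5  -12    0   -12 ]
Subtract 3 times r1 from r2.
  [  1  5/3    0  1/3  -2/3 ]
  [  0    0  -18   -1   -13 ]
  [ 18   30  -36    6   -30 ]
  [  3    5  -12    0   -12 ]
Subtract 18 times r1 from r3.
  [ 1  5/3    0  1/3  -2/3 ]
  [ 0    0  -18   -1   -13 ]
  [ 0    0  -36    0   -18 ]
  [ 3    5  -12    0   -12 ]
Subtract 3 times r1 from r4.
  [ 1  5/3    0  1/3  -2/3 ]
  [ 0    0  -18   -1   -13 ]
  [ 0    0  -36    0   -18 ]
  [ 0    0  -12   -1   -10 ]
Multiply r2 by -1/18.
  [ 1  5/3    0   1/3   -2/3 ]
  [ 0    0    1  1/18  13/18 ]
  [ 0    0  -36     0    -18 ]
  [ 0    0  -12    -1    -10 ]
Add 36 times r2 to r3.
  [ 1  5/3    0   1/3   -2/3 ]
  [ 0    0    1  1/18  13/18 ]
  [ 0    0    0     2      8 ]
  [ 0    0  -12    -1    -10 ]
Add 12 times r2 to r4.
  [ 1  5/3  0   1/3   -2/3 ]
  [ 0    0  1  1/18  13/18 ]
  [ 0    0  0     2      8 ]
  [ 0    0  0  -1/3   -4/3 ]
Multiply r3 by 1/2.
  [ 1  5/3  0   1/3   -2/3 ]
  [ 0    0  1  1/18  13/18 ]
  [ 0    0  0     1      4 ]
  [ 0    0  0  -1/3   -4/3 ]
Add 1/3 times r3 to r4.
  [ 1  5/3  0   1/3   -2/3 ]
  [ 0    0  1  1/18  13/18 ]
  [ 0    0  0     1      4 ]
  [ 0    0  0     0      0 ]
Subtract 1/18 times r3 from r2.
  [ 1  5/3  0  1/3  -2/3 ]
  [ 0    0  1    0   1/2 ]
  [ 0    0  0    1     4 ]
  [ 0    0  0    0     0 ]
Subtract 1/3 times r3 from r1.
  [ 1  5/3  0  0   -2 ]
  [ 0    0  1  0  1/2 ]
  [ 0    0  0  1    4 ]
  [ 0    0  0  0    0 ]

[[1, 5/3, 0, 0, -2], [0, 0, 1, 0, 1/2], [0, 0, 0, 1, 4], [0, 0, 0, 0, 0]]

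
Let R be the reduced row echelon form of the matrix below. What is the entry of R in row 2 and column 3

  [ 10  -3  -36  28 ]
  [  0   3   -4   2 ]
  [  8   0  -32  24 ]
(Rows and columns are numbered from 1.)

-4/3

R1 -> 1/10·R1
  [ 1  -3/10  -18/5  14/5 ]
  [ 0      3     -4     2 ]
  [ 8      0    -32    24 ]
R3 -> R3 − 8·R1
  [ 1  -3/10  -18/5  14/5 ]
  [ 0      3     -4     2 ]
  [ 0   12/5  -16/5   8/5 ]
R2 -> 1/3·R2
  [ 1  -3/10  -18/5  14/5 ]
  [ 0      1   -4/3   2/3 ]
  [ 0   12/5  -16/5   8/5 ]
R3 -> R3 − 12/5·R2
  [ 1  -3/10  -18/5  14/5 ]
  [ 0      1   -4/3   2/3 ]
  [ 0      0      0     0 ]
R1 -> R1 + 3/10·R2
  [ 1  0    -4    3 ]
  [ 0  1  -4/3  2/3 ]
  [ 0  0     0    0 ]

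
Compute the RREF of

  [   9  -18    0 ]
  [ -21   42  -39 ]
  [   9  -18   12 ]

[[1, -2, 0], [0, 0, 1], [0, 0, 0]]

r1 -> 1/9·r1
  [   1   -2    0 ]
  [ -21   42  -39 ]
  [   9  -18   12 ]
r2 -> r2 + 21·r1
  [ 1   -2    0 ]
  [ 0    0  -39 ]
  [ 9  -18   12 ]
r3 -> r3 − 9·r1
  [ 1  -2    0 ]
  [ 0   0  -39 ]
  [ 0   0   12 ]
r2 -> -1/39·r2
  [ 1  -2   0 ]
  [ 0   0   1 ]
  [ 0   0  12 ]
r3 -> r3 − 12·r2
  [ 1  -2  0 ]
  [ 0   0  1 ]
  [ 0   0  0 ]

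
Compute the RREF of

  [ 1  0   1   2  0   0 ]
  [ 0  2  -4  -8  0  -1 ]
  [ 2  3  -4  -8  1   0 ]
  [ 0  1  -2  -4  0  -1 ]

[[1, 0, 1, 2, 0, 0], [0, 1, -2, -4, 0, 0], [0, 0, 0, 0, 1, 0], [0, 0, 0, 0, 0, 1]]

r3 ← r3 − 2·r1
  [ 1  0   1    2  0   0 ]
  [ 0  2  -4   -8  0  -1 ]
  [ 0  3  -6  -12  1   0 ]
  [ 0  1  -2   -4  0  -1 ]
r2 ← 1/2·r2
  [ 1  0   1    2  0     0 ]
  [ 0  1  -2   -4  0  -1/2 ]
  [ 0  3  -6  -12  1     0 ]
  [ 0  1  -2   -4  0    -1 ]
r3 ← r3 − 3·r2
  [ 1  0   1   2  0     0 ]
  [ 0  1  -2  -4  0  -1/2 ]
  [ 0  0   0   0  1   3/2 ]
  [ 0  1  -2  -4  0    -1 ]
r4 ← r4 − r2
  [ 1  0   1   2  0     0 ]
  [ 0  1  -2  -4  0  -1/2 ]
  [ 0  0   0   0  1   3/2 ]
  [ 0  0   0   0  0  -1/2 ]
r4 ← -2·r4
  [ 1  0   1   2  0     0 ]
  [ 0  1  -2  -4  0  -1/2 ]
  [ 0  0   0   0  1   3/2 ]
  [ 0  0   0   0  0     1 ]
r3 ← r3 − 3/2·r4
  [ 1  0   1   2  0     0 ]
  [ 0  1  -2  -4  0  -1/2 ]
  [ 0  0   0   0  1     0 ]
  [ 0  0   0   0  0     1 ]
r2 ← r2 + 1/2·r4
  [ 1  0   1   2  0  0 ]
  [ 0  1  -2  -4  0  0 ]
  [ 0  0   0   0  1  0 ]
  [ 0  0   0   0  0  1 ]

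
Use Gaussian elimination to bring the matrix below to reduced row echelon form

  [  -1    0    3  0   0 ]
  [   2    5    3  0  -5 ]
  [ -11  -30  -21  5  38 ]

Multiply ρ1 by -1.
Subtract 2 times ρ1 from ρ2.
Add 11 times ρ1 to ρ3.
Multiply ρ2 by 1/5.
Add 30 times ρ2 to ρ3.
Multiply ρ3 by 1/5.

[[1, 0, -3, 0, 0], [0, 1, 9/5, 0, -1], [0, 0, 0, 1, 8/5]]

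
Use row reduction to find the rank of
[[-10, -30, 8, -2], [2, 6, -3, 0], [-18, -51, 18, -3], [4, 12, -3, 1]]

rank = 4

r1 := -1/10·r1
  [   1    3  -4/5  1/5 ]
  [   2    6    -3    0 ]
  [ -18  -51    18   -3 ]
  [   4   12    -3    1 ]
r2 := r2 − 2·r1
  [   1    3  -4/5   1/5 ]
  [   0    0  -7/5  -2/5 ]
  [ -18  -51    18    -3 ]
  [   4   12    -3     1 ]
r3 := r3 + 18·r1
  [ 1   3  -4/5   1/5 ]
  [ 0   0  -7/5  -2/5 ]
  [ 0   3  18/5   3/5 ]
  [ 4  12    -3     1 ]
r4 := r4 − 4·r1
  [ 1  3  -4/5   1/5 ]
  [ 0  0  -7/5  -2/5 ]
  [ 0  3  18/5   3/5 ]
  [ 0  0   1/5   1/5 ]
r2 <=> r3
  [ 1  3  -4/5   1/5 ]
  [ 0  3  18/5   3/5 ]
  [ 0  0  -7/5  -2/5 ]
  [ 0  0   1/5   1/5 ]
r2 := 1/3·r2
  [ 1  3  -4/5   1/5 ]
  [ 0  1   6/5   1/5 ]
  [ 0  0  -7/5  -2/5 ]
  [ 0  0   1/5   1/5 ]
r3 := -5/7·r3
  [ 1  3  -4/5  1/5 ]
  [ 0  1   6/5  1/5 ]
  [ 0  0     1  2/7 ]
  [ 0  0   1/5  1/5 ]
r4 := r4 − 1/5·r3
  [ 1  3  -4/5  1/5 ]
  [ 0  1   6/5  1/5 ]
  [ 0  0     1  2/7 ]
  [ 0  0     0  1/7 ]
r4 := 7·r4
  [ 1  3  -4/5  1/5 ]
  [ 0  1   6/5  1/5 ]
  [ 0  0     1  2/7 ]
  [ 0  0     0    1 ]
r3 := r3 − 2/7·r4
  [ 1  3  -4/5  1/5 ]
  [ 0  1   6/5  1/5 ]
  [ 0  0     1    0 ]
  [ 0  0     0    1 ]
r2 := r2 − 1/5·r4
  [ 1  3  -4/5  1/5 ]
  [ 0  1   6/5    0 ]
  [ 0  0     1    0 ]
  [ 0  0     0    1 ]
r1 := r1 − 1/5·r4
  [ 1  3  -4/5  0 ]
  [ 0  1   6/5  0 ]
  [ 0  0     1  0 ]
  [ 0  0     0  1 ]
r2 := r2 − 6/5·r3
  [ 1  3  -4/5  0 ]
  [ 0  1     0  0 ]
  [ 0  0     1  0 ]
  [ 0  0     0  1 ]
r1 := r1 + 4/5·r3
  [ 1  3  0  0 ]
  [ 0  1  0  0 ]
  [ 0  0  1  0 ]
  [ 0  0  0  1 ]
r1 := r1 − 3·r2
  [ 1  0  0  0 ]
  [ 0  1  0  0 ]
  [ 0  0  1  0 ]
  [ 0  0  0  1 ]
The reduced form has 4 nonzero rows.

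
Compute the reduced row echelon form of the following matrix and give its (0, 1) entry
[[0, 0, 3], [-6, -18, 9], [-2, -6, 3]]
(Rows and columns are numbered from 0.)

3

r1 ↔ r2
  [ -6  -18  9 ]
  [  0    0  3 ]
  [ -2   -6  3 ]
r1 -> -1/6·r1
  [  1   3  -3/2 ]
  [  0   0     3 ]
  [ -2  -6     3 ]
r3 -> r3 + 2·r1
  [ 1  3  -3/2 ]
  [ 0  0     3 ]
  [ 0  0     0 ]
r2 -> 1/3·r2
  [ 1  3  -3/2 ]
  [ 0  0     1 ]
  [ 0  0     0 ]
r1 -> r1 + 3/2·r2
  [ 1  3  0 ]
  [ 0  0  1 ]
  [ 0  0  0 ]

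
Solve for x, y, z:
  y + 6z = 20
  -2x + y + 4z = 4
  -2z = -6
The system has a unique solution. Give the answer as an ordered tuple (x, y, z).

(5, 2, 3)

Form the augmented matrix and row-reduce:
  [  0  1   6  |  20 ]
  [ -2  1   4  |   4 ]
  [  0  0  -2  |  -6 ]
Swap ρ1 and ρ2.
  [ -2  1   4  |   4 ]
  [  0  1   6  |  20 ]
  [  0  0  -2  |  -6 ]
Multiply ρ1 by -1/2.
  [ 1  -1/2  -2  |  -2 ]
  [ 0     1   6  |  20 ]
  [ 0     0  -2  |  -6 ]
Multiply ρ3 by -1/2.
  [ 1  -1/2  -2  |  -2 ]
  [ 0     1   6  |  20 ]
  [ 0     0   1  |   3 ]
Subtract 6 times ρ3 from ρ2.
  [ 1  -1/2  -2  |  -2 ]
  [ 0     1   0  |   2 ]
  [ 0     0   1  |   3 ]
Add 2 times ρ3 to ρ1.
  [ 1  -1/2  0  |  4 ]
  [ 0     1  0  |  2 ]
  [ 0     0  1  |  3 ]
Add 1/2 times ρ2 to ρ1.
  [ 1  0  0  |  5 ]
  [ 0  1  0  |  2 ]
  [ 0  0  1  |  3 ]
Reading off the last column: x = 5, y = 2, z = 3.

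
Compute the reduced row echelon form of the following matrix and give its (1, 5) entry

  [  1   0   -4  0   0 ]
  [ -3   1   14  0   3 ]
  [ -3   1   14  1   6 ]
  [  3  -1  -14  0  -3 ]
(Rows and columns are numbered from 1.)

R2 → R2 + 3·R1
  [  1   0   -4  0   0 ]
  [  0   1    2  0   3 ]
  [ -3   1   14  1   6 ]
  [  3  -1  -14  0  -3 ]
R3 → R3 + 3·R1
  [ 1   0   -4  0   0 ]
  [ 0   1    2  0   3 ]
  [ 0   1    2  1   6 ]
  [ 3  -1  -14  0  -3 ]
R4 → R4 − 3·R1
  [ 1   0  -4  0   0 ]
  [ 0   1   2  0   3 ]
  [ 0   1   2  1   6 ]
  [ 0  -1  -2  0  -3 ]
R3 → R3 − R2
  [ 1   0  -4  0   0 ]
  [ 0   1   2  0   3 ]
  [ 0   0   0  1   3 ]
  [ 0  -1  -2  0  -3 ]
R4 → R4 + R2
  [ 1  0  -4  0  0 ]
  [ 0  1   2  0  3 ]
  [ 0  0   0  1  3 ]
  [ 0  0   0  0  0 ]

0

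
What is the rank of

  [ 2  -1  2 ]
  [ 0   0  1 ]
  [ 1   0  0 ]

rank = 3

R1 ← 1/2·R1
R3 ← R3 − R1
R2 <=> R3
R2 ← 2·R2
R2 ← R2 + 2·R3
R1 ← R1 − R3
R1 ← R1 + 1/2·R2
The reduced form has 3 nonzero rows.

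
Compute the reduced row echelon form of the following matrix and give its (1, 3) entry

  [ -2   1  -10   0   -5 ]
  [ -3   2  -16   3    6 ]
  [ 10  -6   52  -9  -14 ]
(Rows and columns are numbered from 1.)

R1 → -1/2·R1
  [  1  -1/2    5   0  5/2 ]
  [ -3     2  -16   3    6 ]
  [ 10    -6   52  -9  -14 ]
R2 → R2 + 3·R1
  [  1  -1/2   5   0   5/2 ]
  [  0   1/2  -1   3  27/2 ]
  [ 10    -6  52  -9   -14 ]
R3 → R3 − 10·R1
  [ 1  -1/2   5   0   5/2 ]
  [ 0   1/2  -1   3  27/2 ]
  [ 0    -1   2  -9   -39 ]
R2 → 2·R2
  [ 1  -1/2   5   0  5/2 ]
  [ 0     1  -2   6   27 ]
  [ 0    -1   2  -9  -39 ]
R3 → R3 + R2
  [ 1  -1/2   5   0  5/2 ]
  [ 0     1  -2   6   27 ]
  [ 0     0   0  -3  -12 ]
R3 → -1/3·R3
  [ 1  -1/2   5  0  5/2 ]
  [ 0     1  -2  6   27 ]
  [ 0     0   0  1    4 ]
R2 → R2 − 6·R3
  [ 1  -1/2   5  0  5/2 ]
  [ 0     1  -2  0    3 ]
  [ 0     0   0  1    4 ]
R1 → R1 + 1/2·R2
  [ 1  0   4  0  4 ]
  [ 0  1  -2  0  3 ]
  [ 0  0   0  1  4 ]

4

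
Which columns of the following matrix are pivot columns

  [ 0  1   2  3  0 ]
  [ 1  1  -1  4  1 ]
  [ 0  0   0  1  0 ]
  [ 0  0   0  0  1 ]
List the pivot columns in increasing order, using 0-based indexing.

ρ1 <=> ρ2
  [ 1  1  -1  4  1 ]
  [ 0  1   2  3  0 ]
  [ 0  0   0  1  0 ]
  [ 0  0   0  0  1 ]
ρ1 → ρ1 − ρ4
  [ 1  1  -1  4  0 ]
  [ 0  1   2  3  0 ]
  [ 0  0   0  1  0 ]
  [ 0  0   0  0  1 ]
ρ2 → ρ2 − 3·ρ3
  [ 1  1  -1  4  0 ]
  [ 0  1   2  0  0 ]
  [ 0  0   0  1  0 ]
  [ 0  0   0  0  1 ]
ρ1 → ρ1 − 4·ρ3
  [ 1  1  -1  0  0 ]
  [ 0  1   2  0  0 ]
  [ 0  0   0  1  0 ]
  [ 0  0   0  0  1 ]
ρ1 → ρ1 − ρ2
  [ 1  0  -3  0  0 ]
  [ 0  1   2  0  0 ]
  [ 0  0   0  1  0 ]
  [ 0  0   0  0  1 ]
Pivot columns are the columns containing a leading 1.

0, 1, 3, 4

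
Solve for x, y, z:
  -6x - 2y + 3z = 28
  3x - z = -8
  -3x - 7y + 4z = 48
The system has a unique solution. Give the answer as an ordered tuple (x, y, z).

Form the augmented matrix and row-reduce:
  [ -6  -2   3  |  28 ]
  [  3   0  -1  |  -8 ]
  [ -3  -7   4  |  48 ]
r1 ← -1/6·r1
  [  1  1/3  -1/2  |  -14/3 ]
  [  3    0    -1  |     -8 ]
  [ -3   -7     4  |     48 ]
r2 ← r2 − 3·r1
  [  1  1/3  -1/2  |  -14/3 ]
  [  0   -1   1/2  |      6 ]
  [ -3   -7     4  |     48 ]
r3 ← r3 + 3·r1
  [ 1  1/3  -1/2  |  -14/3 ]
  [ 0   -1   1/2  |      6 ]
  [ 0   -6   5/2  |     34 ]
r2 ← -1·r2
  [ 1  1/3  -1/2  |  -14/3 ]
  [ 0    1  -1/2  |     -6 ]
  [ 0   -6   5/2  |     34 ]
r3 ← r3 + 6·r2
  [ 1  1/3  -1/2  |  -14/3 ]
  [ 0    1  -1/2  |     -6 ]
  [ 0    0  -1/2  |     -2 ]
r3 ← -2·r3
  [ 1  1/3  -1/2  |  -14/3 ]
  [ 0    1  -1/2  |     -6 ]
  [ 0    0     1  |      4 ]
r2 ← r2 + 1/2·r3
  [ 1  1/3  -1/2  |  -14/3 ]
  [ 0    1     0  |     -4 ]
  [ 0    0     1  |      4 ]
r1 ← r1 + 1/2·r3
  [ 1  1/3  0  |  -8/3 ]
  [ 0    1  0  |    -4 ]
  [ 0    0  1  |     4 ]
r1 ← r1 − 1/3·r2
  [ 1  0  0  |  -4/3 ]
  [ 0  1  0  |    -4 ]
  [ 0  0  1  |     4 ]
Reading off the last column: x = -4/3, y = -4, z = 4.

(-4/3, -4, 4)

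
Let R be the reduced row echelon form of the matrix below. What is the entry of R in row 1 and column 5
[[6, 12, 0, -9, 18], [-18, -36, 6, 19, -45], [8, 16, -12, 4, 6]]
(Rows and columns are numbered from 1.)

Multiply R1 by 1/6.
  [   1    2    0  -3/2    3 ]
  [ -18  -36    6    19  -45 ]
  [   8   16  -12     4    6 ]
Add 18 times R1 to R2.
  [ 1   2    0  -3/2  3 ]
  [ 0   0    6    -8  9 ]
  [ 8  16  -12     4  6 ]
Subtract 8 times R1 from R3.
  [ 1  2    0  -3/2    3 ]
  [ 0  0    6    -8    9 ]
  [ 0  0  -12    16  -18 ]
Multiply R2 by 1/6.
  [ 1  2    0  -3/2    3 ]
  [ 0  0    1  -4/3  3/2 ]
  [ 0  0  -12    16  -18 ]
Add 12 times R2 to R3.
  [ 1  2  0  -3/2    3 ]
  [ 0  0  1  -4/3  3/2 ]
  [ 0  0  0     0    0 ]

3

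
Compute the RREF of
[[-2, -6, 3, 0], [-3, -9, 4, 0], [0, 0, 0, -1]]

[[1, 3, 0, 0], [0, 0, 1, 0], [0, 0, 0, 1]]

R1 := -1/2·R1
R2 := R2 + 3·R1
R2 := -2·R2
R3 := -1·R3
R1 := R1 + 3/2·R2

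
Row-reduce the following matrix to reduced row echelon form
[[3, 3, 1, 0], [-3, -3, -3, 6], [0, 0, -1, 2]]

R1 -> 1/3·R1
  [  1   1  1/3  0 ]
  [ -3  -3   -3  6 ]
  [  0   0   -1  2 ]
R2 -> R2 + 3·R1
  [ 1  1  1/3  0 ]
  [ 0  0   -2  6 ]
  [ 0  0   -1  2 ]
R2 -> -1/2·R2
  [ 1  1  1/3   0 ]
  [ 0  0    1  -3 ]
  [ 0  0   -1   2 ]
R3 -> R3 + R2
  [ 1  1  1/3   0 ]
  [ 0  0    1  -3 ]
  [ 0  0    0  -1 ]
R3 -> -1·R3
  [ 1  1  1/3   0 ]
  [ 0  0    1  -3 ]
  [ 0  0    0   1 ]
R2 -> R2 + 3·R3
  [ 1  1  1/3  0 ]
  [ 0  0    1  0 ]
  [ 0  0    0  1 ]
R1 -> R1 − 1/3·R2
  [ 1  1  0  0 ]
  [ 0  0  1  0 ]
  [ 0  0  0  1 ]

[[1, 1, 0, 0], [0, 0, 1, 0], [0, 0, 0, 1]]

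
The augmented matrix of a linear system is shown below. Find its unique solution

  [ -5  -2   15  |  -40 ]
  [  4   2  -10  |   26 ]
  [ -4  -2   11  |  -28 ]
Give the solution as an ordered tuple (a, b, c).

(4, -5, -2)

R1 ← -1/5·R1
R2 ← R2 − 4·R1
R3 ← R3 + 4·R1
R2 ← 5/2·R2
R3 ← R3 + 2/5·R2
R2 ← R2 − 5·R3
R1 ← R1 + 3·R3
R1 ← R1 − 2/5·R2
Reading off the last column: a = 4, b = -5, c = -2.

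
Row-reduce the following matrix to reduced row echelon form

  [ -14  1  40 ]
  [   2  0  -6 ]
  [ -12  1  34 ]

Multiply R1 by -1/14.
Subtract 2 times R1 from R2.
Add 12 times R1 to R3.
Multiply R2 by 7.
Subtract 1/7 times R2 from R3.
Add 1/14 times R2 to R1.

[[1, 0, -3], [0, 1, -2], [0, 0, 0]]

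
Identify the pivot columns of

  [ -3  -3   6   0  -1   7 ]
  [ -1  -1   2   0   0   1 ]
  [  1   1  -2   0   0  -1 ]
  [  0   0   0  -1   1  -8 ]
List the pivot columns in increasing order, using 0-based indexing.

0, 3, 4

r1 := -1/3·r1
  [  1   1  -2   0  1/3  -7/3 ]
  [ -1  -1   2   0    0     1 ]
  [  1   1  -2   0    0    -1 ]
  [  0   0   0  -1    1    -8 ]
r2 := r2 + r1
  [ 1  1  -2   0  1/3  -7/3 ]
  [ 0  0   0   0  1/3  -4/3 ]
  [ 1  1  -2   0    0    -1 ]
  [ 0  0   0  -1    1    -8 ]
r3 := r3 − r1
  [ 1  1  -2   0   1/3  -7/3 ]
  [ 0  0   0   0   1/3  -4/3 ]
  [ 0  0   0   0  -1/3   4/3 ]
  [ 0  0   0  -1     1    -8 ]
r2 <-> r4
  [ 1  1  -2   0   1/3  -7/3 ]
  [ 0  0   0  -1     1    -8 ]
  [ 0  0   0   0  -1/3   4/3 ]
  [ 0  0   0   0   1/3  -4/3 ]
r2 := -1·r2
  [ 1  1  -2  0   1/3  -7/3 ]
  [ 0  0   0  1    -1     8 ]
  [ 0  0   0  0  -1/3   4/3 ]
  [ 0  0   0  0   1/3  -4/3 ]
r3 := -3·r3
  [ 1  1  -2  0  1/3  -7/3 ]
  [ 0  0   0  1   -1     8 ]
  [ 0  0   0  0    1    -4 ]
  [ 0  0   0  0  1/3  -4/3 ]
r4 := r4 − 1/3·r3
  [ 1  1  -2  0  1/3  -7/3 ]
  [ 0  0   0  1   -1     8 ]
  [ 0  0   0  0    1    -4 ]
  [ 0  0   0  0    0     0 ]
r2 := r2 + r3
  [ 1  1  -2  0  1/3  -7/3 ]
  [ 0  0   0  1    0     4 ]
  [ 0  0   0  0    1    -4 ]
  [ 0  0   0  0    0     0 ]
r1 := r1 − 1/3·r3
  [ 1  1  -2  0  0  -1 ]
  [ 0  0   0  1  0   4 ]
  [ 0  0   0  0  1  -4 ]
  [ 0  0   0  0  0   0 ]
Pivot columns are the columns containing a leading 1.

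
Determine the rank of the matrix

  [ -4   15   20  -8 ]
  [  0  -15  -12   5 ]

rank = 2

r1 := -1/4·r1
  [ 1  -15/4   -5  2 ]
  [ 0    -15  -12  5 ]
r2 := -1/15·r2
  [ 1  -15/4   -5     2 ]
  [ 0      1  4/5  -1/3 ]
r1 := r1 + 15/4·r2
  [ 1  0   -2   3/4 ]
  [ 0  1  4/5  -1/3 ]
The reduced form has 2 nonzero rows.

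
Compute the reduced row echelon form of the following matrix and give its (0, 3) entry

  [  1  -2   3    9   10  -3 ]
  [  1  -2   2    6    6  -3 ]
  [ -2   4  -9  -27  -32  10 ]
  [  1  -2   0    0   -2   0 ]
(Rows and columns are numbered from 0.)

0

R2 -> R2 − R1
  [  1  -2   3    9   10  -3 ]
  [  0   0  -1   -3   -4   0 ]
  [ -2   4  -9  -27  -32  10 ]
  [  1  -2   0    0   -2   0 ]
R3 -> R3 + 2·R1
  [ 1  -2   3   9   10  -3 ]
  [ 0   0  -1  -3   -4   0 ]
  [ 0   0  -3  -9  -12   4 ]
  [ 1  -2   0   0   -2   0 ]
R4 -> R4 − R1
  [ 1  -2   3   9   10  -3 ]
  [ 0   0  -1  -3   -4   0 ]
  [ 0   0  -3  -9  -12   4 ]
  [ 0   0  -3  -9  -12   3 ]
R2 -> -1·R2
  [ 1  -2   3   9   10  -3 ]
  [ 0   0   1   3    4   0 ]
  [ 0   0  -3  -9  -12   4 ]
  [ 0   0  -3  -9  -12   3 ]
R3 -> R3 + 3·R2
  [ 1  -2   3   9   10  -3 ]
  [ 0   0   1   3    4   0 ]
  [ 0   0   0   0    0   4 ]
  [ 0   0  -3  -9  -12   3 ]
R4 -> R4 + 3·R2
  [ 1  -2  3  9  10  -3 ]
  [ 0   0  1  3   4   0 ]
  [ 0   0  0  0   0   4 ]
  [ 0   0  0  0   0   3 ]
R3 -> 1/4·R3
  [ 1  -2  3  9  10  -3 ]
  [ 0   0  1  3   4   0 ]
  [ 0   0  0  0   0   1 ]
  [ 0   0  0  0   0   3 ]
R4 -> R4 − 3·R3
  [ 1  -2  3  9  10  -3 ]
  [ 0   0  1  3   4   0 ]
  [ 0   0  0  0   0   1 ]
  [ 0   0  0  0   0   0 ]
R1 -> R1 + 3·R3
  [ 1  -2  3  9  10  0 ]
  [ 0   0  1  3   4  0 ]
  [ 0   0  0  0   0  1 ]
  [ 0   0  0  0   0  0 ]
R1 -> R1 − 3·R2
  [ 1  -2  0  0  -2  0 ]
  [ 0   0  1  3   4  0 ]
  [ 0   0  0  0   0  1 ]
  [ 0   0  0  0   0  0 ]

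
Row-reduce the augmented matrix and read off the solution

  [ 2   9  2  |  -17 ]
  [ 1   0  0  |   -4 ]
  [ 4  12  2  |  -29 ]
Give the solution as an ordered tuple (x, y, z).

(-4, -4/3, 3/2)

ρ1 → 1/2·ρ1
  [ 1  9/2  1  |  -17/2 ]
  [ 1    0  0  |     -4 ]
  [ 4   12  2  |    -29 ]
ρ2 → ρ2 − ρ1
  [ 1   9/2   1  |  -17/2 ]
  [ 0  -9/2  -1  |    9/2 ]
  [ 4    12   2  |    -29 ]
ρ3 → ρ3 − 4·ρ1
  [ 1   9/2   1  |  -17/2 ]
  [ 0  -9/2  -1  |    9/2 ]
  [ 0    -6  -2  |      5 ]
ρ2 → -2/9·ρ2
  [ 1  9/2    1  |  -17/2 ]
  [ 0    1  2/9  |     -1 ]
  [ 0   -6   -2  |      5 ]
ρ3 → ρ3 + 6·ρ2
  [ 1  9/2     1  |  -17/2 ]
  [ 0    1   2/9  |     -1 ]
  [ 0    0  -2/3  |     -1 ]
ρ3 → -3/2·ρ3
  [ 1  9/2    1  |  -17/2 ]
  [ 0    1  2/9  |     -1 ]
  [ 0    0    1  |    3/2 ]
ρ2 → ρ2 − 2/9·ρ3
  [ 1  9/2  1  |  -17/2 ]
  [ 0    1  0  |   -4/3 ]
  [ 0    0  1  |    3/2 ]
ρ1 → ρ1 − ρ3
  [ 1  9/2  0  |   -10 ]
  [ 0    1  0  |  -4/3 ]
  [ 0    0  1  |   3/2 ]
ρ1 → ρ1 − 9/2·ρ2
  [ 1  0  0  |    -4 ]
  [ 0  1  0  |  -4/3 ]
  [ 0  0  1  |   3/2 ]
Reading off the last column: x = -4, y = -4/3, z = 3/2.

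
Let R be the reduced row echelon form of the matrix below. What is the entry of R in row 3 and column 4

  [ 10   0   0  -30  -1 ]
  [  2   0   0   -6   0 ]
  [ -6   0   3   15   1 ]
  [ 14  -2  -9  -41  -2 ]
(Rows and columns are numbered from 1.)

-1

r1 -> 1/10·r1
  [  1   0   0   -3  -1/10 ]
  [  2   0   0   -6      0 ]
  [ -6   0   3   15      1 ]
  [ 14  -2  -9  -41     -2 ]
r2 -> r2 − 2·r1
  [  1   0   0   -3  -1/10 ]
  [  0   0   0    0    1/5 ]
  [ -6   0   3   15      1 ]
  [ 14  -2  -9  -41     -2 ]
r3 -> r3 + 6·r1
  [  1   0   0   -3  -1/10 ]
  [  0   0   0    0    1/5 ]
  [  0   0   3   -3    2/5 ]
  [ 14  -2  -9  -41     -2 ]
r4 -> r4 − 14·r1
  [ 1   0   0  -3  -1/10 ]
  [ 0   0   0   0    1/5 ]
  [ 0   0   3  -3    2/5 ]
  [ 0  -2  -9   1   -3/5 ]
r2 <=> r4
  [ 1   0   0  -3  -1/10 ]
  [ 0  -2  -9   1   -3/5 ]
  [ 0   0   3  -3    2/5 ]
  [ 0   0   0   0    1/5 ]
r2 -> -1/2·r2
  [ 1  0    0    -3  -1/10 ]
  [ 0  1  9/2  -1/2   3/10 ]
  [ 0  0    3    -3    2/5 ]
  [ 0  0    0     0    1/5 ]
r3 -> 1/3·r3
  [ 1  0    0    -3  -1/10 ]
  [ 0  1  9/2  -1/2   3/10 ]
  [ 0  0    1    -1   2/15 ]
  [ 0  0    0     0    1/5 ]
r4 -> 5·r4
  [ 1  0    0    -3  -1/10 ]
  [ 0  1  9/2  -1/2   3/10 ]
  [ 0  0    1    -1   2/15 ]
  [ 0  0    0     0      1 ]
r3 -> r3 − 2/15·r4
  [ 1  0    0    -3  -1/10 ]
  [ 0  1  9/2  -1/2   3/10 ]
  [ 0  0    1    -1      0 ]
  [ 0  0    0     0      1 ]
r2 -> r2 − 3/10·r4
  [ 1  0    0    -3  -1/10 ]
  [ 0  1  9/2  -1/2      0 ]
  [ 0  0    1    -1      0 ]
  [ 0  0    0     0      1 ]
r1 -> r1 + 1/10·r4
  [ 1  0    0    -3  0 ]
  [ 0  1  9/2  -1/2  0 ]
  [ 0  0    1    -1  0 ]
  [ 0  0    0     0  1 ]
r2 -> r2 − 9/2·r3
  [ 1  0  0  -3  0 ]
  [ 0  1  0   4  0 ]
  [ 0  0  1  -1  0 ]
  [ 0  0  0   0  1 ]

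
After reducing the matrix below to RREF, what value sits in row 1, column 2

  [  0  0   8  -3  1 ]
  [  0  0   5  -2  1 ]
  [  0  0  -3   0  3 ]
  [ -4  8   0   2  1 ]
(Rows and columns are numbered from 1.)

-2

Swap R1 and R4.
  [ -4  8   0   2  1 ]
  [  0  0   5  -2  1 ]
  [  0  0  -3   0  3 ]
  [  0  0   8  -3  1 ]
Multiply R1 by -1/4.
  [ 1  -2   0  -1/2  -1/4 ]
  [ 0   0   5    -2     1 ]
  [ 0   0  -3     0     3 ]
  [ 0   0   8    -3     1 ]
Multiply R2 by 1/5.
  [ 1  -2   0  -1/2  -1/4 ]
  [ 0   0   1  -2/5   1/5 ]
  [ 0   0  -3     0     3 ]
  [ 0   0   8    -3     1 ]
Add 3 times R2 to R3.
  [ 1  -2  0  -1/2  -1/4 ]
  [ 0   0  1  -2/5   1/5 ]
  [ 0   0  0  -6/5  18/5 ]
  [ 0   0  8    -3     1 ]
Subtract 8 times R2 from R4.
  [ 1  -2  0  -1/2  -1/4 ]
  [ 0   0  1  -2/5   1/5 ]
  [ 0   0  0  -6/5  18/5 ]
  [ 0   0  0   1/5  -3/5 ]
Multiply R3 by -5/6.
  [ 1  -2  0  -1/2  -1/4 ]
  [ 0   0  1  -2/5   1/5 ]
  [ 0   0  0     1    -3 ]
  [ 0   0  0   1/5  -3/5 ]
Subtract 1/5 times R3 from R4.
  [ 1  -2  0  -1/2  -1/4 ]
  [ 0   0  1  -2/5   1/5 ]
  [ 0   0  0     1    -3 ]
  [ 0   0  0     0     0 ]
Add 2/5 times R3 to R2.
  [ 1  -2  0  -1/2  -1/4 ]
  [ 0   0  1     0    -1 ]
  [ 0   0  0     1    -3 ]
  [ 0   0  0     0     0 ]
Add 1/2 times R3 to R1.
  [ 1  -2  0  0  -7/4 ]
  [ 0   0  1  0    -1 ]
  [ 0   0  0  1    -3 ]
  [ 0   0  0  0     0 ]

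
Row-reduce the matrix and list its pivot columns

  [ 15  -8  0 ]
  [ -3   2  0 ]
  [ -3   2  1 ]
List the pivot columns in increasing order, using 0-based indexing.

0, 1, 2

R1 ← 1/15·R1
  [  1  -8/15  0 ]
  [ -3      2  0 ]
  [ -3      2  1 ]
R2 ← R2 + 3·R1
  [  1  -8/15  0 ]
  [  0    2/5  0 ]
  [ -3      2  1 ]
R3 ← R3 + 3·R1
  [ 1  -8/15  0 ]
  [ 0    2/5  0 ]
  [ 0    2/5  1 ]
R2 ← 5/2·R2
  [ 1  -8/15  0 ]
  [ 0      1  0 ]
  [ 0    2/5  1 ]
R3 ← R3 − 2/5·R2
  [ 1  -8/15  0 ]
  [ 0      1  0 ]
  [ 0      0  1 ]
R1 ← R1 + 8/15·R2
  [ 1  0  0 ]
  [ 0  1  0 ]
  [ 0  0  1 ]
Pivot columns are the columns containing a leading 1.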